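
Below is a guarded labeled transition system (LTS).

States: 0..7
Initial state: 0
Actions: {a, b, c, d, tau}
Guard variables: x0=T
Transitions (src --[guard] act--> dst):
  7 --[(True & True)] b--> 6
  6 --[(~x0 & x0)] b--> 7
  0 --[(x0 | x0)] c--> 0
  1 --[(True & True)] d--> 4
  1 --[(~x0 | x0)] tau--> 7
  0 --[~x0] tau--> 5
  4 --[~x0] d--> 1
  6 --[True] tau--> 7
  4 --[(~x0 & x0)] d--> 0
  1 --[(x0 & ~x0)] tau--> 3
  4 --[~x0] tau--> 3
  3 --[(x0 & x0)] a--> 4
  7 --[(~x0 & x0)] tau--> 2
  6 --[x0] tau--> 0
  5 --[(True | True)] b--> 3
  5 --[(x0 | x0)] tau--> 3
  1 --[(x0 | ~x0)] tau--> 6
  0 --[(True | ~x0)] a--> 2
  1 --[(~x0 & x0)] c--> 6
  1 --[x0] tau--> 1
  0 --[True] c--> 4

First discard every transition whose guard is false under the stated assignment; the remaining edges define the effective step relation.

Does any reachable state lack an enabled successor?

Answer: DEADLOCK at state 2

Analysis:
Reach set: {0,2,4}
  0: a→2  c→0  c→4  [3 exit(s)]
  2: ∅  [deadlock]
  4: ∅  [deadlock]
Path to 2: a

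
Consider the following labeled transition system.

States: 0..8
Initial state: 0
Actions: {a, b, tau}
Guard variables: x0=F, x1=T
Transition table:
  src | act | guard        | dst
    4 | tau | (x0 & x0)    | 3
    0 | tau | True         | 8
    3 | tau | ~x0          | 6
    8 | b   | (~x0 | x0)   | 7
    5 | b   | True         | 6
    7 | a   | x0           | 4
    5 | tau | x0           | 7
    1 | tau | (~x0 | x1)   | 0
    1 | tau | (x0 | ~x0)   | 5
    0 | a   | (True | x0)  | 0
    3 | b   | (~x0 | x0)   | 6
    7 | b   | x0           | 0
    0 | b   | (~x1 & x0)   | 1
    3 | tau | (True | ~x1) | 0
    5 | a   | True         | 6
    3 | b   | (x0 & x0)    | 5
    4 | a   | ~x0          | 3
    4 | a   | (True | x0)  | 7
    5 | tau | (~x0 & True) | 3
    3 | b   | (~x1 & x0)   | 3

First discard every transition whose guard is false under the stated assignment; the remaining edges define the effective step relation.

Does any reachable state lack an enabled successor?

Answer: DEADLOCK at state 7

Analysis:
Reach set: {0,7,8}
  0: a→0  tau→8  [deg 2]
  7: ∅  [STUCK]
  8: b→7  [deg 1]
Path to 7: tau·b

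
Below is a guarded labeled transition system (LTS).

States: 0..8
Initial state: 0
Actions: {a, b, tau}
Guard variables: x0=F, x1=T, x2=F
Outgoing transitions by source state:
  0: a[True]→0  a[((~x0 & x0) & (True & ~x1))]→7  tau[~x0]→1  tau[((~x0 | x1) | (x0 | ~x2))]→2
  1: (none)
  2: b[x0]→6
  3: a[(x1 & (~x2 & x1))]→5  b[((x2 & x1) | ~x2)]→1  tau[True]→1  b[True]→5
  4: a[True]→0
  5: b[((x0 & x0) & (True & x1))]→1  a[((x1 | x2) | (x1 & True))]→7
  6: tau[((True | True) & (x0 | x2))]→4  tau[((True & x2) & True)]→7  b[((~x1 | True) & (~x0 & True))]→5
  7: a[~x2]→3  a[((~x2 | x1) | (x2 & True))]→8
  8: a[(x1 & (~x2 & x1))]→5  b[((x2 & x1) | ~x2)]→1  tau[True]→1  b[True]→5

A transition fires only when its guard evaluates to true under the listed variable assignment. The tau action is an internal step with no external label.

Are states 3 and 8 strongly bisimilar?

Answer: BISIMILAR

Working:
Compute ~ classes (split until stable):
  π0 = {{0,1,2,3,4,5,6,7,8}}
  π1 = {{0},{1,2},{3,8},{4,5,7},{6}}
  π2 = {{0},{1,2},{3,8},{4},{5},{6},{7}}
Fixed point at round 3; 7 class(es).
class of 3: {3,8}; class of 8: {3,8}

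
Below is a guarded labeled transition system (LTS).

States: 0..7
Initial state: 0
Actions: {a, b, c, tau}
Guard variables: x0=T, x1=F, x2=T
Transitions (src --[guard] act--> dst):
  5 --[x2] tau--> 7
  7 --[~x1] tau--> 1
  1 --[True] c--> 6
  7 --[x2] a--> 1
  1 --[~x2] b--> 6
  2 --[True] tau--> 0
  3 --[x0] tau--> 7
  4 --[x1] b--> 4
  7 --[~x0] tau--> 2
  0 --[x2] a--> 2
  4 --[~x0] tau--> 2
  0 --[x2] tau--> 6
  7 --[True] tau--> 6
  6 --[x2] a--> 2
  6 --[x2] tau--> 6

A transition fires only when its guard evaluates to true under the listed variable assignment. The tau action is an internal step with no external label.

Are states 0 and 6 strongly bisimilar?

Compute ~ classes (split until stable):
  π0 = {{0,1,2,3,4,5,6,7}}
  π1 = {{0,6,7},{1},{2,3,5},{4}}
  π2 = {{0,6},{1},{2,3,5},{4},{7}}
  π3 = {{0,6},{1},{2},{3,5},{4},{7}}
6 equivalence class(es) (converged in 4)
0∈{0,6}, 6∈{0,6}

Answer: BISIMILAR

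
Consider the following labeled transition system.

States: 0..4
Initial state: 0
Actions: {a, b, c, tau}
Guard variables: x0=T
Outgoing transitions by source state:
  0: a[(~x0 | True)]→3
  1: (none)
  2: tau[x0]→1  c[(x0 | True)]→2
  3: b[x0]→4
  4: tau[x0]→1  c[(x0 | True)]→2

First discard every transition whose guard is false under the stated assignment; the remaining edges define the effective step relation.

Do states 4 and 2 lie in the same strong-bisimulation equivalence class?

Answer: BISIMILAR

Analysis:
Compute ~ classes (split until stable):
  P[0] = {{0,1,2,3,4}}
  P[1] = {{0},{1},{2,4},{3}}
4 equivalence class(es) (converged in 2)
[4]={2,4}  [2]={2,4}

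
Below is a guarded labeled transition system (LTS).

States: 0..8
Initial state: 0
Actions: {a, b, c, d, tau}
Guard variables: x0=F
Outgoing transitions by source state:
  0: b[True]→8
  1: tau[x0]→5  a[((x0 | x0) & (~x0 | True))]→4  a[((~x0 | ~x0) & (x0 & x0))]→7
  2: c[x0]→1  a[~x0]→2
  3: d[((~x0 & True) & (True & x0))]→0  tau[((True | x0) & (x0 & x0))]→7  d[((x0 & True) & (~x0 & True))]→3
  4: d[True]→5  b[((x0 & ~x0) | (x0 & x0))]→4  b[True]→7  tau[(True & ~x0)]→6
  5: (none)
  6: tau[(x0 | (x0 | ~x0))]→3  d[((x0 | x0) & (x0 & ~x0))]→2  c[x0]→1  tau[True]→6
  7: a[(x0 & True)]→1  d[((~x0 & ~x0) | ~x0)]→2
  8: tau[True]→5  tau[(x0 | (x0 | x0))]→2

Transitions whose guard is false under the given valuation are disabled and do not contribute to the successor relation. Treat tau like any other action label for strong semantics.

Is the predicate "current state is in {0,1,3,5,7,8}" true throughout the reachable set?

Allowed set {0,1,3,5,7,8}
R = {0,5,8}
  0: safe
  5: safe
  8: safe

Answer: INVARIANT HOLDS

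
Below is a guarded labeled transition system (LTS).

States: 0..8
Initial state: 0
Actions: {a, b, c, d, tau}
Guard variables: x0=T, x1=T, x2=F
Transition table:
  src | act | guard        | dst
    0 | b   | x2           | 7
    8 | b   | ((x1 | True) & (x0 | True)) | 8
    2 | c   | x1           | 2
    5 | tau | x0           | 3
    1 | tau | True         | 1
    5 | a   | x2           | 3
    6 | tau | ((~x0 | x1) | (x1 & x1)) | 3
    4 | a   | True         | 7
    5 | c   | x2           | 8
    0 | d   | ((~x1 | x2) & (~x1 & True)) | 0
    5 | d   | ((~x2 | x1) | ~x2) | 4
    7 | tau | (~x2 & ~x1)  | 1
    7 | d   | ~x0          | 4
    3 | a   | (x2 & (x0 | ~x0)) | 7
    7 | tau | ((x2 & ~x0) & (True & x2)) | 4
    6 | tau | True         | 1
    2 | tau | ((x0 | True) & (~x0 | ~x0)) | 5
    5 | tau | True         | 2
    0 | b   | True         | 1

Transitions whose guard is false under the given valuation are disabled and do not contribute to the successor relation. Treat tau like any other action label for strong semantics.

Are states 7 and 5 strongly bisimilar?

Answer: NOT BISIMILAR

Trace:
Bisimulation quotient by refinement:
  π0 = {{0,1,2,3,4,5,6,7,8}}
  π1 = {{0,8},{1,6},{2},{3,7},{4},{5}}
  π2 = {{0},{1},{2},{3,7},{4},{5},{6},{8}}
8 equivalence class(es) (converged in 3)
7∈{3,7}, 5∈{5}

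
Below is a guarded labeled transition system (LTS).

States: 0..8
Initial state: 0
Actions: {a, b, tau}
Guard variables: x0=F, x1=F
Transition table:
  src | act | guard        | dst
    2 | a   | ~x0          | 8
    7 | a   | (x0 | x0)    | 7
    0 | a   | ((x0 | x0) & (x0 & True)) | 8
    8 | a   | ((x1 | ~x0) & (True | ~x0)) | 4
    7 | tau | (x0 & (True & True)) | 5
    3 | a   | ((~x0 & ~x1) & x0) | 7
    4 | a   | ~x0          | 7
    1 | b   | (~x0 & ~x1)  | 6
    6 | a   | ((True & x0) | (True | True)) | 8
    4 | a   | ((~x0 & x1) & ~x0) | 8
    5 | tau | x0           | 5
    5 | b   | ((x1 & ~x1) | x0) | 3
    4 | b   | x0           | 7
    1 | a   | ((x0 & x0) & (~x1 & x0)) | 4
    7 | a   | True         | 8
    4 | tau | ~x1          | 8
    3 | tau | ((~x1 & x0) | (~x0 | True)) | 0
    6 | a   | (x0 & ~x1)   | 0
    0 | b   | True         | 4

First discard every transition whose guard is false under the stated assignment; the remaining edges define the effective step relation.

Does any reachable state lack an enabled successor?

Reach set: {0,4,7,8}
  0: b→4  [1 exit(s)]
  4: a→7  tau→8  [2 exit(s)]
  7: a→8  [1 exit(s)]
  8: a→4  [1 exit(s)]

Answer: DEADLOCK-FREE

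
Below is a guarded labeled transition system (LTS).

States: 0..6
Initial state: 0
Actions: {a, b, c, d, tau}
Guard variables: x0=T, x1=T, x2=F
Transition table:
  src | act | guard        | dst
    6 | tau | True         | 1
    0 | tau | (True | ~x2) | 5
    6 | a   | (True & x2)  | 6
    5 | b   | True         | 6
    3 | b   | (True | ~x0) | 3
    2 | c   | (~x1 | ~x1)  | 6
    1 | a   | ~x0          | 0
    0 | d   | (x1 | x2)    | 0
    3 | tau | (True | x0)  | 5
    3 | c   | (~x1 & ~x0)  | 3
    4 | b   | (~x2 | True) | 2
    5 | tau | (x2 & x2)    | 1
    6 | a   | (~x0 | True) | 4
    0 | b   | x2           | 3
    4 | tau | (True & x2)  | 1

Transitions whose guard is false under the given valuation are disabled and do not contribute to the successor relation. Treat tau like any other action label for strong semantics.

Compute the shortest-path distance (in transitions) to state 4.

Answer: 3

Trace:
BFS to 4:
  depth 0: {0}
  depth 1: {5}
  depth 2: {6}
  depth 3: {1,4}
first hit 4 at d=3 via tau·b·a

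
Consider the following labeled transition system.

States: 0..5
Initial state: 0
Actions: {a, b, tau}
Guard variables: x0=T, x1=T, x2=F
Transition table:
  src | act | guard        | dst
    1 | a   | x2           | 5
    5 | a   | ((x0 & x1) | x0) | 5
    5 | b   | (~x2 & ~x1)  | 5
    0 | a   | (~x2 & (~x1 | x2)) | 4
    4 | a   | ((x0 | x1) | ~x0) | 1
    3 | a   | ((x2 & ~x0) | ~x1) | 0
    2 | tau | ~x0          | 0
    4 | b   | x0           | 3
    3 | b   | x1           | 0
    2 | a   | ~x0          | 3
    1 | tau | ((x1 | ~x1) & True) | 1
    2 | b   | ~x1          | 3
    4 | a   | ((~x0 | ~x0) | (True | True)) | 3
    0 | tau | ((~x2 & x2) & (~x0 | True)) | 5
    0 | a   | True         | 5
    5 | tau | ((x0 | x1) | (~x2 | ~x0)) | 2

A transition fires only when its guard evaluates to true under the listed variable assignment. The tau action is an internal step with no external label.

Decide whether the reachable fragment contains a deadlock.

Answer: DEADLOCK at state 2

Working:
Reachable = {0,2,5}
  0: a→5  [1 out]
  2: ∅  [deadlock]
  5: a→5  tau→2  [2 out]
trace reaching 2: a·tau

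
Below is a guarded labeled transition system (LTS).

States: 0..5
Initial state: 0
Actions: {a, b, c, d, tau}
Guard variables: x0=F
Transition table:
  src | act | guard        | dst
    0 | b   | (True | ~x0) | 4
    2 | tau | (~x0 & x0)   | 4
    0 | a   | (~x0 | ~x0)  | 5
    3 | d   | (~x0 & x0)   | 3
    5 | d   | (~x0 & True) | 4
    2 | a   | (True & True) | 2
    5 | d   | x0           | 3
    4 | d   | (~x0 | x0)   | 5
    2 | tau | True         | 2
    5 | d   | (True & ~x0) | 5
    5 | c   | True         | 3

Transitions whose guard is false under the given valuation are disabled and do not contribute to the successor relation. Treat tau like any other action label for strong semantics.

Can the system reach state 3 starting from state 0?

Answer: REACHABLE

Analysis:
Guard filter leaves 8 enabled edge(s).
L0 = {0}
L1 = {4,5}  now seen {0,4,5}
L2 = {3}  now seen {0,3,4,5}
Reachable = {0,3,4,5}
witness 3: a·c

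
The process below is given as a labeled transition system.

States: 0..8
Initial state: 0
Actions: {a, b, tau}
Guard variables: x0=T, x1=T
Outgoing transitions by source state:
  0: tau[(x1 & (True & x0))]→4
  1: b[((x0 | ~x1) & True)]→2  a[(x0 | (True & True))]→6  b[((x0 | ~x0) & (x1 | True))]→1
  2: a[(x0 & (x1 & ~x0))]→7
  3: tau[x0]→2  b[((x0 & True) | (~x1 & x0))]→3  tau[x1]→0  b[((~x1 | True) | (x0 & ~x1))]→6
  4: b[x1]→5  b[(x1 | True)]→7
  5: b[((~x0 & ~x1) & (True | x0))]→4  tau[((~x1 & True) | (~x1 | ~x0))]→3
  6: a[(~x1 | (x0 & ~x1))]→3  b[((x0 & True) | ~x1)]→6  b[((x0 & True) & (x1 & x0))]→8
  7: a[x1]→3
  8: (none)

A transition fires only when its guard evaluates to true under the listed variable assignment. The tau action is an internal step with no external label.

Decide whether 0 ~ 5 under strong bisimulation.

Answer: NOT BISIMILAR

Trace:
Compute ~ classes (split until stable):
  P[0] = {{0,1,2,3,4,5,6,7,8}}
  P[1] = {{0},{1},{2,5,8},{3},{4,6},{7}}
  P[2] = {{0},{1},{2,5,8},{3},{4},{6},{7}}
Fixed point at round 3; 7 class(es).
class of 0: {0}; class of 5: {2,5,8}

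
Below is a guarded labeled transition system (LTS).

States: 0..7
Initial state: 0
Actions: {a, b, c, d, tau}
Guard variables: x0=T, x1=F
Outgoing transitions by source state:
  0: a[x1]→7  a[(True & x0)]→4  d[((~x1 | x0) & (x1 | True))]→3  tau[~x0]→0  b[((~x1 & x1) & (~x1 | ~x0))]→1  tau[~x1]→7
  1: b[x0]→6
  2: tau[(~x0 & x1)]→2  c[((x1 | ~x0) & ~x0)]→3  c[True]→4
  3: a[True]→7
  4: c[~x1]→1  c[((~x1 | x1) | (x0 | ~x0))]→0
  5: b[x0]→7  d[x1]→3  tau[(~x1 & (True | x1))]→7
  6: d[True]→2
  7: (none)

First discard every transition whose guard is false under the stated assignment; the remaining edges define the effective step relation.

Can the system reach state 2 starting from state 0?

Answer: REACHABLE

Analysis:
11 transition(s) survive guard evaluation.
depth 0: {0}
depth 1: {3,4,7}  total {0,3,4,7}
depth 2: {1}  total {0,1,3,4,7}
depth 3: {6}  total {0,1,3,4,6,7}
depth 4: {2}  total {0,1,2,3,4,6,7}
Reach set: {0,1,2,3,4,6,7}
trace reaching 2: a·c·b·d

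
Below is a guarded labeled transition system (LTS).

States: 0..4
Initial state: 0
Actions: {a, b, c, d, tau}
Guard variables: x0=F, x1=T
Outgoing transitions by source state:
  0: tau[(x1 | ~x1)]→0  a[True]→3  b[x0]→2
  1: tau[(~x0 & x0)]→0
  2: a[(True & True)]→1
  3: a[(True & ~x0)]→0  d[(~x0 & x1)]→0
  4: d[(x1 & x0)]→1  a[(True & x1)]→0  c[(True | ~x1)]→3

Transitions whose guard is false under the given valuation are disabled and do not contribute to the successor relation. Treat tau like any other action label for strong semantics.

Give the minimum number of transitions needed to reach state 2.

Breadth-first toward 2:
  L0 = {0}
  L1 = {3}
2 never appears.

Answer: UNREACHABLE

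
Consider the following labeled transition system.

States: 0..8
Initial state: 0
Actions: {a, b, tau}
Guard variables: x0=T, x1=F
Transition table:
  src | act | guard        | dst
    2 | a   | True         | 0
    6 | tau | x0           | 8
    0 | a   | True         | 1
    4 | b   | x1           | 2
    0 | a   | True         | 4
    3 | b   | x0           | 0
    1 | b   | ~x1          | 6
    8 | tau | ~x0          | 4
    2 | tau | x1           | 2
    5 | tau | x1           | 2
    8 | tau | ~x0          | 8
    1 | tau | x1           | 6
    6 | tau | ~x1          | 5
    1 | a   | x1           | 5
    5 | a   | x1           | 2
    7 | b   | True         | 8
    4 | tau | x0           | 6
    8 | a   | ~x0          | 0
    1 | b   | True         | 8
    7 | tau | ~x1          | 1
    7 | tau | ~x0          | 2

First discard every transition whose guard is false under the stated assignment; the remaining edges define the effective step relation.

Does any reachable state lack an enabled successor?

Answer: DEADLOCK at state 5

Analysis:
Reach set: {0,1,4,5,6,8}
  0: a→1  a→4  [deg 2]
  1: b→6  b→8  [deg 2]
  4: tau→6  [deg 1]
  5: ∅  [STUCK]
  6: tau→5  tau→8  [deg 2]
  8: ∅  [STUCK]
Path to 5: a·b·tau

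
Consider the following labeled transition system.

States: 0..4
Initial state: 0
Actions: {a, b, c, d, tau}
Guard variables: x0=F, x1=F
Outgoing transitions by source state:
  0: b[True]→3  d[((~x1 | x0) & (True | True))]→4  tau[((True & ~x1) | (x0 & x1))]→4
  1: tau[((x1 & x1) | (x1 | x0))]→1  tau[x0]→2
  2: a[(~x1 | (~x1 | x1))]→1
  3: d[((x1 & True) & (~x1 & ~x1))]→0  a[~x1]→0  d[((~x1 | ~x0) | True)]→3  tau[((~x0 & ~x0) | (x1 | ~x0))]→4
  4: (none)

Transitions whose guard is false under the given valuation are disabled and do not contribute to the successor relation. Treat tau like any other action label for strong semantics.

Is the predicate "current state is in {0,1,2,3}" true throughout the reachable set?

Inv-set: {0,1,2,3}
Reach set: {0,3,4}
  0: ✓
  3: ✓
  4: VIOLATES
reach 4 via d — violates

Answer: INVARIANT VIOLATED at state 4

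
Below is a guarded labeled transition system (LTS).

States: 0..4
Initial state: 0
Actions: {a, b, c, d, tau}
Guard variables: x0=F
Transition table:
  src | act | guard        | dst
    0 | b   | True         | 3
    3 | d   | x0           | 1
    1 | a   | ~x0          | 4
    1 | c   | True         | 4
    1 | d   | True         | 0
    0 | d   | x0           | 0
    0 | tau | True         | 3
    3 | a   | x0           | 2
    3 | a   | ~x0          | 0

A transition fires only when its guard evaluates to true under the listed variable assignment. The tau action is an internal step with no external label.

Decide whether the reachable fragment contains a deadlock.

Answer: DEADLOCK-FREE

Analysis:
Reachable = {0,3}
  0: b→3  tau→3  [deg 2]
  3: a→0  [deg 1]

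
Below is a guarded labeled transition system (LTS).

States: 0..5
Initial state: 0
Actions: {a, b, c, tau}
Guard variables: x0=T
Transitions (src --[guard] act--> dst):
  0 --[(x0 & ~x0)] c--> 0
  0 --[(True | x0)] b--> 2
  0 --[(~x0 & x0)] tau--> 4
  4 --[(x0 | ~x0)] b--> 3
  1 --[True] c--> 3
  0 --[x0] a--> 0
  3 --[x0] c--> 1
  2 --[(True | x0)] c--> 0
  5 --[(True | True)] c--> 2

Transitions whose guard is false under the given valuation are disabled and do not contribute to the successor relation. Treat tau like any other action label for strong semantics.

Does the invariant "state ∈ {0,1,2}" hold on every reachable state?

Safe = {0,1,2}
R = {0,2}
  0: ✓
  2: ✓

Answer: INVARIANT HOLDS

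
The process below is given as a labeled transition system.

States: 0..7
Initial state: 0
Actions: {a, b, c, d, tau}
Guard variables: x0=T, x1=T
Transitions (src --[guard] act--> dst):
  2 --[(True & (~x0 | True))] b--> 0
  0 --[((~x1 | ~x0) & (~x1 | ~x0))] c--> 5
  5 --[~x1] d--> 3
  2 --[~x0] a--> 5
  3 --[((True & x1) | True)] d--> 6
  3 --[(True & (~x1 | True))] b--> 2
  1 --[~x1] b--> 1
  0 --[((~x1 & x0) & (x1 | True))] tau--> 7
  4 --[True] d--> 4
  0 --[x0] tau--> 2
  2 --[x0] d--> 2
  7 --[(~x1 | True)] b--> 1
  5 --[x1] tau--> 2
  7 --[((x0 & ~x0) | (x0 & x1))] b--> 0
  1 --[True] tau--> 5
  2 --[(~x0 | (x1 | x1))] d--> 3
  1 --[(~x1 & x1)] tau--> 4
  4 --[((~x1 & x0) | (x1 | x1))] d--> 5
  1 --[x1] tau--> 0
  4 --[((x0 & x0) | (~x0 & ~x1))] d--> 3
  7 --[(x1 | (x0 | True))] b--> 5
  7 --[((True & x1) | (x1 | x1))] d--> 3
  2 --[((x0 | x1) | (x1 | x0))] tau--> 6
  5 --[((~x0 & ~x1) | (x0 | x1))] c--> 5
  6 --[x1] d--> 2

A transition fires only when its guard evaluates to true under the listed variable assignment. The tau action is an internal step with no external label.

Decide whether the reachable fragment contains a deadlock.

Answer: DEADLOCK-FREE

Trace:
R = {0,2,3,6}
  0: tau→2  [1 out]
  2: b→0  d→2  d→3  tau→6  [4 out]
  3: b→2  d→6  [2 out]
  6: d→2  [1 out]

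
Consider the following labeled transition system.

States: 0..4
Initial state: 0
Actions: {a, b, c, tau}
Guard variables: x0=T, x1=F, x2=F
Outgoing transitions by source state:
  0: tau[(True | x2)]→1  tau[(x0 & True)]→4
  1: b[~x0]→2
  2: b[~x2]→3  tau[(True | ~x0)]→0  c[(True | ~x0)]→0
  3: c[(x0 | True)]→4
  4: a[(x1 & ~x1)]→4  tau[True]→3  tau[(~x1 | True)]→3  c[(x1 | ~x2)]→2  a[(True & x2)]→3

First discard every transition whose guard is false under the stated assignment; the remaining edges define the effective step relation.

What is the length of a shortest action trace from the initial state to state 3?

Breadth-first toward 3:
  Layer 0: {0}
  Layer 1: {1,4}
  Layer 2: {2,3}
first hit 3 at d=2 via tau·tau

Answer: 2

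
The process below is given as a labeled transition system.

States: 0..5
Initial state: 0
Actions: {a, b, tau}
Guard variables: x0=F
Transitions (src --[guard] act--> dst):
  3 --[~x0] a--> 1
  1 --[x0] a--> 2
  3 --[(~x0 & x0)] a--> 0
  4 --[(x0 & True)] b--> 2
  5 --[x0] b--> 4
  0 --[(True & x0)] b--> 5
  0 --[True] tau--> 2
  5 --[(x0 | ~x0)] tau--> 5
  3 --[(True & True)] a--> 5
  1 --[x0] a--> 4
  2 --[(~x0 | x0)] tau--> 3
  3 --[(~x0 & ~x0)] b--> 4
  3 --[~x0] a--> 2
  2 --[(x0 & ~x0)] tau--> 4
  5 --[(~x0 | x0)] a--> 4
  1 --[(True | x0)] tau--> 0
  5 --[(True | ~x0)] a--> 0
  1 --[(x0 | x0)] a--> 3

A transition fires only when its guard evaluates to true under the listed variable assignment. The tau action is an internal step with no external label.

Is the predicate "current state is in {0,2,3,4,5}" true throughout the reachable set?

Answer: INVARIANT VIOLATED at state 1

Trace:
Inv-set: {0,2,3,4,5}
R = {0,1,2,3,4,5}
  0: ✓
  1: ✗ unsafe
  2: ✓
  3: ✓
  4: ✓
  5: ✓
reach 1 via tau·tau·a — violates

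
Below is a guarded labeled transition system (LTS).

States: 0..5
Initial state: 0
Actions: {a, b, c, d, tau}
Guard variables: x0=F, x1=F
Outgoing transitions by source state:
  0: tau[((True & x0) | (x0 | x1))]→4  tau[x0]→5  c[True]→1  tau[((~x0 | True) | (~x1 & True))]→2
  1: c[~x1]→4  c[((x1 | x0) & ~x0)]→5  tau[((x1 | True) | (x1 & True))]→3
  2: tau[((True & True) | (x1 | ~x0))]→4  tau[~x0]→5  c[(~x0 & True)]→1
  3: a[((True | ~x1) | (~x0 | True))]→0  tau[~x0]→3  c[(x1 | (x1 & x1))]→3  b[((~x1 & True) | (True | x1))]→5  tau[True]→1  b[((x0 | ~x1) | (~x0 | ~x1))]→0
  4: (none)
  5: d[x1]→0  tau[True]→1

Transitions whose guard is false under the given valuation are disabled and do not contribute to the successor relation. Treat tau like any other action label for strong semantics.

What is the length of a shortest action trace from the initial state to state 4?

Answer: 2

Trace:
BFS to 4:
  depth 0: {0}
  depth 1: {1,2}
  depth 2: {3,4,5}
depth(4)=2, e.g. c·c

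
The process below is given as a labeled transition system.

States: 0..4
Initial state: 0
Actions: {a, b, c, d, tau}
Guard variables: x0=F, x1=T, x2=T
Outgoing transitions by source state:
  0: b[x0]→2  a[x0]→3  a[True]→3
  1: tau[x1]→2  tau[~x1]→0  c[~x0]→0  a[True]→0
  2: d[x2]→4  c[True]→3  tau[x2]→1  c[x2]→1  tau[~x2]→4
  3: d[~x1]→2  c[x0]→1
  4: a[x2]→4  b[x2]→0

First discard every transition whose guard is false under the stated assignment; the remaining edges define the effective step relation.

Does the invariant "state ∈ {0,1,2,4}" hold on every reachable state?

Answer: INVARIANT VIOLATED at state 3

Trace:
Allowed set {0,1,2,4}
Reach set: {0,3}
  0: safe
  3: ✗ unsafe
reach 3 via a — violates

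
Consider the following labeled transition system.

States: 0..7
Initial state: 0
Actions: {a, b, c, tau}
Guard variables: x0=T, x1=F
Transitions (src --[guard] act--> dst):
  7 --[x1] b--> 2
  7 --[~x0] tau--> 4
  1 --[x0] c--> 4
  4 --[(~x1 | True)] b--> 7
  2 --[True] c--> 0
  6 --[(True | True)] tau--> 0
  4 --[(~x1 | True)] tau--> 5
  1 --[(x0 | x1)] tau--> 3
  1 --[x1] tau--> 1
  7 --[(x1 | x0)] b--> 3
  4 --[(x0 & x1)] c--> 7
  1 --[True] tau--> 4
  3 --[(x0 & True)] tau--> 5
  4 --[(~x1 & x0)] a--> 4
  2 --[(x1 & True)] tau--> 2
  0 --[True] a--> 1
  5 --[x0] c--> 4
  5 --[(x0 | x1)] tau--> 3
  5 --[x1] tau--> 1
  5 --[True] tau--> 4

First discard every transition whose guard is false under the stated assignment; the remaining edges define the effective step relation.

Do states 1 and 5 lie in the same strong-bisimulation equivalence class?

Compute ~ classes (split until stable):
  round 0: {{0,1,2,3,4,5,6,7}}
  round 1: {{0},{1,5},{2},{3,6},{4},{7}}
  round 2: {{0},{1,5},{2},{3},{4},{6},{7}}
Fixed point at round 3; 7 class(es).
[1]={1,5}  [5]={1,5}

Answer: BISIMILAR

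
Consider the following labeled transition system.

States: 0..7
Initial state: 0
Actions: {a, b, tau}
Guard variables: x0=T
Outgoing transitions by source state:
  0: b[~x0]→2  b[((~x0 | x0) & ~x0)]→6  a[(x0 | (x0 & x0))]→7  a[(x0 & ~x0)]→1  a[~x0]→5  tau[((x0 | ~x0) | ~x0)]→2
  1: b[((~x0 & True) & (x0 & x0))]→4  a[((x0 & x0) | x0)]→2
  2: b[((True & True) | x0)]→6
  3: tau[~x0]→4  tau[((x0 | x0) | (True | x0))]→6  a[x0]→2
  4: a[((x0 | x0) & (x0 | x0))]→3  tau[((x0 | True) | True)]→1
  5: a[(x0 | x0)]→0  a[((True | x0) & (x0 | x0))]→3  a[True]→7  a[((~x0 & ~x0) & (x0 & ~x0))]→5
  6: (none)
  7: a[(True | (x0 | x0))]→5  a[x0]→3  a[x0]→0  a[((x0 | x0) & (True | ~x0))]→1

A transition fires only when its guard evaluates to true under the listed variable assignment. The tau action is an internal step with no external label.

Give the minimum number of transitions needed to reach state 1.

Answer: 2

Trace:
BFS to 1:
  Layer 0: {0}
  Layer 1: {2,7}
  Layer 2: {1,3,5,6}
depth(1)=2, e.g. a·a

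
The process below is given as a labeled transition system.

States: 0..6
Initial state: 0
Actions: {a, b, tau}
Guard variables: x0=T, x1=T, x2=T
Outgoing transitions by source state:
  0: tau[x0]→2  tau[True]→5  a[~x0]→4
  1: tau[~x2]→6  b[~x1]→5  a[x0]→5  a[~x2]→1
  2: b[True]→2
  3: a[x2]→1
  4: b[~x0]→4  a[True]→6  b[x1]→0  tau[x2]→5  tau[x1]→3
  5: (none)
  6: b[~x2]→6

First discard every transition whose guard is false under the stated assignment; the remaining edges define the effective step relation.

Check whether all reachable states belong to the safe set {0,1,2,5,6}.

Inv-set: {0,1,2,5,6}
Reach set: {0,2,5}
  0: ok
  2: ok
  5: ok

Answer: INVARIANT HOLDS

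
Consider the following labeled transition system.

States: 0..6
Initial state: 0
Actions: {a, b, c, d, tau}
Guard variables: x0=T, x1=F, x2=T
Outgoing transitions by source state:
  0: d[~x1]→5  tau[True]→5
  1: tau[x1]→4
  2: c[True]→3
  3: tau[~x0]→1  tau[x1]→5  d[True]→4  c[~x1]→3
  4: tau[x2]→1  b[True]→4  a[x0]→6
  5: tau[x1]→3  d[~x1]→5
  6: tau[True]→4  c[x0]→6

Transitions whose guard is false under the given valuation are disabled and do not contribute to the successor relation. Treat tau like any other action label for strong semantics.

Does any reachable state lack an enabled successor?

Answer: DEADLOCK-FREE

Working:
R = {0,5}
  0: d→5  tau→5  [2 out]
  5: d→5  [1 out]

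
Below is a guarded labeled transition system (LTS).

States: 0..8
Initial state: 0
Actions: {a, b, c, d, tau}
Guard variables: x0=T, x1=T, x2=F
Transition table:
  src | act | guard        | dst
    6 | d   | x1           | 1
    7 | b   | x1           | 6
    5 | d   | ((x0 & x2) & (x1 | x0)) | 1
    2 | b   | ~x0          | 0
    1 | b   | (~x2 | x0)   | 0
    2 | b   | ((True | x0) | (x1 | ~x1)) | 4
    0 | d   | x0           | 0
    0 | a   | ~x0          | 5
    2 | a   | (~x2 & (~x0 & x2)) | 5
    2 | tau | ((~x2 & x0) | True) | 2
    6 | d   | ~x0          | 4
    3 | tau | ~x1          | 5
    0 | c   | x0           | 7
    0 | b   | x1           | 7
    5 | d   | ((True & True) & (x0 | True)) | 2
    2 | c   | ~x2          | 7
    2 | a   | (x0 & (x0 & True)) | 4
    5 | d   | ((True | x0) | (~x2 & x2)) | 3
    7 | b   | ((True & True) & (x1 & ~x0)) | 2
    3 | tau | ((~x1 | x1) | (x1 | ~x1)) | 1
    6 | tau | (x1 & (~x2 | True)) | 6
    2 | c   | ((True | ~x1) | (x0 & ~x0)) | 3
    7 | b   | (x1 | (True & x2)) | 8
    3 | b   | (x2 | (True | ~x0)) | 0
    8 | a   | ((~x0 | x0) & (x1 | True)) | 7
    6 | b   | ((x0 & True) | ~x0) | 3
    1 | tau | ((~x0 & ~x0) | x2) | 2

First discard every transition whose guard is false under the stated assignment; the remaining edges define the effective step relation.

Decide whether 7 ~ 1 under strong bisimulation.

Refine partition for ~:
  round 0: {{0,1,2,3,4,5,6,7,8}}
  round 1: {{0},{1,7},{2},{3},{4},{5},{6},{8}}
  round 2: {{0},{1},{2},{3},{4},{5},{6},{7},{8}}
Fixed point at round 3; 9 class(es).
7∈{7}, 1∈{1}

Answer: NOT BISIMILAR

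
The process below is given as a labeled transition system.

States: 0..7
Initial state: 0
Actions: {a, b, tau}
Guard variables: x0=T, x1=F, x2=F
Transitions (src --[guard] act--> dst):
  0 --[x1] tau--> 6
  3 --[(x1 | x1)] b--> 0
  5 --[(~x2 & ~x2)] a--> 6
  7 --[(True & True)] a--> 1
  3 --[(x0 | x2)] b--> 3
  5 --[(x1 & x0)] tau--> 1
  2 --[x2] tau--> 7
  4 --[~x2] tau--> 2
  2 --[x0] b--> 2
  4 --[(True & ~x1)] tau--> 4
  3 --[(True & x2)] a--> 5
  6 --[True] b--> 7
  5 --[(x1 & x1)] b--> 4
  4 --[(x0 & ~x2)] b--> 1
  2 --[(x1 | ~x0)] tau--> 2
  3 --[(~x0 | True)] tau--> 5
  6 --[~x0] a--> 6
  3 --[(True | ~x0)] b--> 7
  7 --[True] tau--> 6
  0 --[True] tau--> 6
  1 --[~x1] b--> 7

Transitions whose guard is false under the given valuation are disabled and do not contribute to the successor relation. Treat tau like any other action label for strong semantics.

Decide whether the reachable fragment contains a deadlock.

Reach set: {0,1,6,7}
  0: tau→6  [deg 1]
  1: b→7  [deg 1]
  6: b→7  [deg 1]
  7: a→1  tau→6  [deg 2]

Answer: DEADLOCK-FREE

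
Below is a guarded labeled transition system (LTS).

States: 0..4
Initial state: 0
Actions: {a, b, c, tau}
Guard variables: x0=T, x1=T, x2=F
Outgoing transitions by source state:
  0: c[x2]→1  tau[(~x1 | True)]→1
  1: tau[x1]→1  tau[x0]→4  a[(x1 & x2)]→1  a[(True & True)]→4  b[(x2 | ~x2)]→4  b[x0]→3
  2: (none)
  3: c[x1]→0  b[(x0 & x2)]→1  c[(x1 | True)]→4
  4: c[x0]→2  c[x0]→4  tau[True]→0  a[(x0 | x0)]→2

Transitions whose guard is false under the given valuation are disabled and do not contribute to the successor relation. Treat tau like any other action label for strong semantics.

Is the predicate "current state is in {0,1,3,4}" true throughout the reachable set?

Answer: INVARIANT VIOLATED at state 2

Analysis:
Inv-set: {0,1,3,4}
Reach set: {0,1,2,3,4}
  0: ok
  1: ok
  2: ✗ unsafe
  3: ok
  4: ok
counterexample path to 2: tau·tau·c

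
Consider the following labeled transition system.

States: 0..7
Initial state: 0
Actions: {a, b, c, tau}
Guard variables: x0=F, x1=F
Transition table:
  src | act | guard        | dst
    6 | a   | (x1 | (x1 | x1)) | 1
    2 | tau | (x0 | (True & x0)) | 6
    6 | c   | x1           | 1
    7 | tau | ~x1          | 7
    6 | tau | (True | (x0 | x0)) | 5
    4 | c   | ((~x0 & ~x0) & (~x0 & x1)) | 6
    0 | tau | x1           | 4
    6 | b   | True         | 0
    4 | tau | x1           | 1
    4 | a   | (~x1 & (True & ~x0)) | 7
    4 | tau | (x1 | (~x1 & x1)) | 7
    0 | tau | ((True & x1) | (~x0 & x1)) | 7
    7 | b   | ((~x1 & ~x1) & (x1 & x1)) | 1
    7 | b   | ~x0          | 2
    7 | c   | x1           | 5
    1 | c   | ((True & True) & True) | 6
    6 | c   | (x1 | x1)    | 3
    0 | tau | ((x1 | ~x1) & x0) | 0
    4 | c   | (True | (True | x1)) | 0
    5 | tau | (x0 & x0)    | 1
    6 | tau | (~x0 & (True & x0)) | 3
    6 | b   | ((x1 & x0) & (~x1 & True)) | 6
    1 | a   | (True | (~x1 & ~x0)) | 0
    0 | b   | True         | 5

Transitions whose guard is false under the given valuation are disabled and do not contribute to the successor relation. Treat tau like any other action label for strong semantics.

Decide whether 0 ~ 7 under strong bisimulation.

Answer: NOT BISIMILAR

Trace:
Bisimulation quotient by refinement:
  P[0] = {{0,1,2,3,4,5,6,7}}
  P[1] = {{0},{1,4},{2,3,5},{6,7}}
  P[2] = {{0},{1},{2,3,5},{4},{6},{7}}
6 equivalence class(es) (converged in 3)
class of 0: {0}; class of 7: {7}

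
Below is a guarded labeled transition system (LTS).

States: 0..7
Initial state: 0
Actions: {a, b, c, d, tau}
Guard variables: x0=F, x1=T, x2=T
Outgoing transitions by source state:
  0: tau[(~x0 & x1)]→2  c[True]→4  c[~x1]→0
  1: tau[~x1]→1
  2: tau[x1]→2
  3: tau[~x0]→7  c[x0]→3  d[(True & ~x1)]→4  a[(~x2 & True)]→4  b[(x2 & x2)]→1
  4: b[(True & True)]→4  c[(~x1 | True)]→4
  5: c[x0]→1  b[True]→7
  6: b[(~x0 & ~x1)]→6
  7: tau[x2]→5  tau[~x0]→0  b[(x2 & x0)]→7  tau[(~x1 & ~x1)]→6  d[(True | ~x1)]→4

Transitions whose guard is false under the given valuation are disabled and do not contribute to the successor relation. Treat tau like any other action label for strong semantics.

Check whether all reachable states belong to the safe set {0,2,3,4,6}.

Inv-set: {0,2,3,4,6}
Reach set: {0,2,4}
  0: ✓
  2: ✓
  4: ✓

Answer: INVARIANT HOLDS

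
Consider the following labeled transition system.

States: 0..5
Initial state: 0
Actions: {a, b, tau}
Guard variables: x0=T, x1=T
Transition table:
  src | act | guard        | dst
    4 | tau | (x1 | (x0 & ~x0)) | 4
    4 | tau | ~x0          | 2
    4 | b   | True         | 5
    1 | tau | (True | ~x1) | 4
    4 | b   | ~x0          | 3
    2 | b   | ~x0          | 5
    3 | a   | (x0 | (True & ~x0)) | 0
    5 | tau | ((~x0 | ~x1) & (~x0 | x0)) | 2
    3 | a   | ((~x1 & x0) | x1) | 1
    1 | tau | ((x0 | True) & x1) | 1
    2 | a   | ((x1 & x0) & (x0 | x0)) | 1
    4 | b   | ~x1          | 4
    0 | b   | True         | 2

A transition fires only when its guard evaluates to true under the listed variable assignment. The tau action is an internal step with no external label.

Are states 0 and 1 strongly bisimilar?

Bisimulation quotient by refinement:
  P[0] = {{0,1,2,3,4,5}}
  P[1] = {{0},{1},{2,3},{4},{5}}
  P[2] = {{0},{1},{2},{3},{4},{5}}
stable after 3 split(s): 6 block(s)
[0]={0}  [1]={1}

Answer: NOT BISIMILAR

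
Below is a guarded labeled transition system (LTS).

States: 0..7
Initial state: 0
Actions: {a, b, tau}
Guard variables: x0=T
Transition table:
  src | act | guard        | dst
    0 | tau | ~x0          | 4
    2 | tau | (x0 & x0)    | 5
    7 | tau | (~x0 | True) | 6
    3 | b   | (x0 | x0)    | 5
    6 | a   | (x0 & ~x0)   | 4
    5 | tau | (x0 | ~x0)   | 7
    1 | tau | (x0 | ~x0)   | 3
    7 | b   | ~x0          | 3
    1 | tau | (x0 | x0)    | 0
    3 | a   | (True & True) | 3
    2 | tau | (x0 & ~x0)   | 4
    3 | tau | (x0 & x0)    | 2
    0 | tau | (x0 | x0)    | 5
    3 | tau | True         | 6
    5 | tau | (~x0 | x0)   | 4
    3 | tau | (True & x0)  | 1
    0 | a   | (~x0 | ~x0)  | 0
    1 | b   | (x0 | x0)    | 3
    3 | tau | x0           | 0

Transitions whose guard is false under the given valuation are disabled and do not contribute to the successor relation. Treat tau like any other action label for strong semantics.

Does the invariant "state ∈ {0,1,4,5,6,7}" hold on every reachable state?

Allowed set {0,1,4,5,6,7}
Reach set: {0,4,5,6,7}
  0: ✓
  4: ✓
  5: ✓
  6: ✓
  7: ✓

Answer: INVARIANT HOLDS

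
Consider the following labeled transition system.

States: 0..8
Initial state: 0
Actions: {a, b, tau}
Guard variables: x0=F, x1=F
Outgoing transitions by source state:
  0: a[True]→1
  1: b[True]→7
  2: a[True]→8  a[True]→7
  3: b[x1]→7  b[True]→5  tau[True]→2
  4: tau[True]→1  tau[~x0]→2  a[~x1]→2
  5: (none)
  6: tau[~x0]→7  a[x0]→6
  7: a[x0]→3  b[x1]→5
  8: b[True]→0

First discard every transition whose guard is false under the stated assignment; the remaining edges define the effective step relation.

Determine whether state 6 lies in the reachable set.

Answer: UNREACHABLE

Analysis:
After dropping false guards: 11 live edges.
L0 = {0}
L1 = {1}  now seen {0,1}
L2 = {7}  now seen {0,1,7}
Reachable = {0,1,7}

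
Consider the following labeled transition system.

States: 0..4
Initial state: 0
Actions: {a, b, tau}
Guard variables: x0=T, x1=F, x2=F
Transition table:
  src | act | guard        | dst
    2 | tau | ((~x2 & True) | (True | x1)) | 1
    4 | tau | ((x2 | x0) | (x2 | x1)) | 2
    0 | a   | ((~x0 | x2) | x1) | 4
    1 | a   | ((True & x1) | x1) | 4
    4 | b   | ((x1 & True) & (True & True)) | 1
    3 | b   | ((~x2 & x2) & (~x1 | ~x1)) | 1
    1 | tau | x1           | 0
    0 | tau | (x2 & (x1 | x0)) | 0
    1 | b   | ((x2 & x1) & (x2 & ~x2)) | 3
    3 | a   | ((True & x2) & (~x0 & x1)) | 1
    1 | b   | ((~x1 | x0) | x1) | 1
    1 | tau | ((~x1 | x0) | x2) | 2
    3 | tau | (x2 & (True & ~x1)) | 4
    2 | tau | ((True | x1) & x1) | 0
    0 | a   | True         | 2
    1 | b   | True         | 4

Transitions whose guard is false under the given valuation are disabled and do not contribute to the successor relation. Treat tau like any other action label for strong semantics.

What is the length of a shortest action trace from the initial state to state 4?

Answer: 3

Working:
Layered search for 4:
  Layer 0: {0}
  Layer 1: {2}
  Layer 2: {1}
  Layer 3: {4}
depth(4)=3, e.g. a·tau·b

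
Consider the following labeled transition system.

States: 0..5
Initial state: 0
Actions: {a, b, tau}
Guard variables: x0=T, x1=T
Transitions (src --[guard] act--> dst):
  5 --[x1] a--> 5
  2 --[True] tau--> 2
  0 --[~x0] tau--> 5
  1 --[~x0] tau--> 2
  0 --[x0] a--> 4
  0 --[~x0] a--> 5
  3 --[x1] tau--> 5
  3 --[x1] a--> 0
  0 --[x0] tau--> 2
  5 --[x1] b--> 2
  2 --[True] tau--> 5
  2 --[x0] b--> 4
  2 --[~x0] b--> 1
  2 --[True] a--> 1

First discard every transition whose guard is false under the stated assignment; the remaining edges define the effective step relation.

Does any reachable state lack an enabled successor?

Answer: DEADLOCK at state 1

Analysis:
Reachable = {0,1,2,4,5}
  0: a→4  tau→2  [2 exit(s)]
  1: ∅  [no exit]
  2: a→1  b→4  tau→2  tau→5  [4 exit(s)]
  4: ∅  [no exit]
  5: a→5  b→2  [2 exit(s)]
trace reaching 1: tau·a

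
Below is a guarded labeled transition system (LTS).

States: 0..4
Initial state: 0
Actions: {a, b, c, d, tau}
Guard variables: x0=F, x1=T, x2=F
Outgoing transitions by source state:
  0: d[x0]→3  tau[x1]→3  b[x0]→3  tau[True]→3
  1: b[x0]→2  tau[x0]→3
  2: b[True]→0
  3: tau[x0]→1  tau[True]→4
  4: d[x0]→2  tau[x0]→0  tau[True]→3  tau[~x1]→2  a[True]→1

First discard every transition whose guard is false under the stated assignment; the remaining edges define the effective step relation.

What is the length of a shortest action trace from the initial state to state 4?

Answer: 2

Working:
Breadth-first toward 4:
  L0 = {0}
  L1 = {3}
  L2 = {4}
4 enters at depth 2; path tau·tau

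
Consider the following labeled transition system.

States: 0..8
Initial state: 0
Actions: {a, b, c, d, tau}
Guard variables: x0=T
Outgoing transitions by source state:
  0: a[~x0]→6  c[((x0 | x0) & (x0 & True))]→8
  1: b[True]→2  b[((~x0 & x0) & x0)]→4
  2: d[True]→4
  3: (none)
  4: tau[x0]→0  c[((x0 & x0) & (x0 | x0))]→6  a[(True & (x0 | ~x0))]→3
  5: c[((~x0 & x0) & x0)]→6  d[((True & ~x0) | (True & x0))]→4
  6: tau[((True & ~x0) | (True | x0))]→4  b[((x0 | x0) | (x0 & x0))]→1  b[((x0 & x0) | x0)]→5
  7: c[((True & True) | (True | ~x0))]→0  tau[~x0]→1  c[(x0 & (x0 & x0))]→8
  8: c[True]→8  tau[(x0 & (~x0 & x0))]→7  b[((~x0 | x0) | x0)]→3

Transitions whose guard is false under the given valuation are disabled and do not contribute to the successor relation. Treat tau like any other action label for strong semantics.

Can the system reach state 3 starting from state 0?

14 transition(s) survive guard evaluation.
L0 = {0}
L1 = {8}  now seen {0,8}
L2 = {3}  now seen {0,3,8}
Reach set: {0,3,8}
Path to 3: c·b

Answer: REACHABLE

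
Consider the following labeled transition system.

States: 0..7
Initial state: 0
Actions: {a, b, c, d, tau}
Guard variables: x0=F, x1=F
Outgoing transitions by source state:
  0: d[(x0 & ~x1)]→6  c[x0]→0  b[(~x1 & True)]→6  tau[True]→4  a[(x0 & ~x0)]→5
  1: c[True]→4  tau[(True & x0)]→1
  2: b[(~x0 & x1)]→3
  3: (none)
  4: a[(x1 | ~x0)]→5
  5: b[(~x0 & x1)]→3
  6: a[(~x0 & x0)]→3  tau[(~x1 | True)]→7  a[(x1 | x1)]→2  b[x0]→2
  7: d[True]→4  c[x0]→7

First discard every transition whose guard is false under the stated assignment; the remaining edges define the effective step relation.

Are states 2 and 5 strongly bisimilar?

Compute ~ classes (split until stable):
  P[0] = {{0,1,2,3,4,5,6,7}}
  P[1] = {{0},{1},{2,3,5},{4},{6},{7}}
Fixed point at round 2; 6 class(es).
[2]={2,3,5}  [5]={2,3,5}

Answer: BISIMILAR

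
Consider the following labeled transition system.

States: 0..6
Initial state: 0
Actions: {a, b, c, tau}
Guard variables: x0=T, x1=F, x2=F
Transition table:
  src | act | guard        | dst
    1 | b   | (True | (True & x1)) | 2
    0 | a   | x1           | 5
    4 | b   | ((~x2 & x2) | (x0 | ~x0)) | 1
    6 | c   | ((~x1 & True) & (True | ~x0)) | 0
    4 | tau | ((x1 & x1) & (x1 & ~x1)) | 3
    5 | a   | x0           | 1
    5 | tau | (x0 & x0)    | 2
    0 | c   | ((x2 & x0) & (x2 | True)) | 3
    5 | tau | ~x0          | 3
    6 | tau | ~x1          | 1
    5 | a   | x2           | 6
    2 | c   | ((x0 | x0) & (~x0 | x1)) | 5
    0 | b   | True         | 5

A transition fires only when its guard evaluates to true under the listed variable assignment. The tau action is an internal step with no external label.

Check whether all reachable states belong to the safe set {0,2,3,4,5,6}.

Answer: INVARIANT VIOLATED at state 1

Working:
Inv-set: {0,2,3,4,5,6}
Reach set: {0,1,2,5}
  0: ✓
  1: VIOLATES
  2: ✓
  5: ✓
witness against invariant: b·a → 1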